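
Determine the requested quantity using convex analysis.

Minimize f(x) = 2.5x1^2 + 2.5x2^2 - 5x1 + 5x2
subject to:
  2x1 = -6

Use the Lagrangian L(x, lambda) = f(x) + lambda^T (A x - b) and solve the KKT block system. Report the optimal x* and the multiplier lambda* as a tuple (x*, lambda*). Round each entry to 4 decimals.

Form the Lagrangian:
  L(x, lambda) = (1/2) x^T Q x + c^T x + lambda^T (A x - b)
Stationarity (grad_x L = 0): Q x + c + A^T lambda = 0.
Primal feasibility: A x = b.

This gives the KKT block system:
  [ Q   A^T ] [ x     ]   [-c ]
  [ A    0  ] [ lambda ] = [ b ]

Solving the linear system:
  x*      = (-3, -1)
  lambda* = (10)
  f(x*)   = 35

x* = (-3, -1), lambda* = (10)


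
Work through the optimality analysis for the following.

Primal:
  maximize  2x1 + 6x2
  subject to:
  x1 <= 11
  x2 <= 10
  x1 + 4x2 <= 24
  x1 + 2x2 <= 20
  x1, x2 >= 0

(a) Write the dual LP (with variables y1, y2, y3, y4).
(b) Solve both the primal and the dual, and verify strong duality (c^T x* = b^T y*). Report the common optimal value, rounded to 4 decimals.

The standard primal-dual pair for 'max c^T x s.t. A x <= b, x >= 0' is:
  Dual:  min b^T y  s.t.  A^T y >= c,  y >= 0.

So the dual LP is:
  minimize  11y1 + 10y2 + 24y3 + 20y4
  subject to:
    y1 + y3 + y4 >= 2
    y2 + 4y3 + 2y4 >= 6
    y1, y2, y3, y4 >= 0

Solving the primal: x* = (11, 3.25).
  primal value c^T x* = 41.5.
Solving the dual: y* = (0.5, 0, 1.5, 0).
  dual value b^T y* = 41.5.
Strong duality: c^T x* = b^T y*. Confirmed.

41.5


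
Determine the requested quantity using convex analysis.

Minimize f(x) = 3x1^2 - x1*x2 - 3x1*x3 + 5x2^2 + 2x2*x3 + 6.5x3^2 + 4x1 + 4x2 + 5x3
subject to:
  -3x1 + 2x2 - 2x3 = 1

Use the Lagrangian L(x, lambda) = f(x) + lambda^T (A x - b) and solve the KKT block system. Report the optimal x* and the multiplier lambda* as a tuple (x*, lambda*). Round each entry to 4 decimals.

Form the Lagrangian:
  L(x, lambda) = (1/2) x^T Q x + c^T x + lambda^T (A x - b)
Stationarity (grad_x L = 0): Q x + c + A^T lambda = 0.
Primal feasibility: A x = b.

This gives the KKT block system:
  [ Q   A^T ] [ x     ]   [-c ]
  [ A    0  ] [ lambda ] = [ b ]

Solving the linear system:
  x*      = (-0.5056, -0.5518, -0.2934)
  lambda* = (0.7995)
  f(x*)   = -3.248

x* = (-0.5056, -0.5518, -0.2934), lambda* = (0.7995)


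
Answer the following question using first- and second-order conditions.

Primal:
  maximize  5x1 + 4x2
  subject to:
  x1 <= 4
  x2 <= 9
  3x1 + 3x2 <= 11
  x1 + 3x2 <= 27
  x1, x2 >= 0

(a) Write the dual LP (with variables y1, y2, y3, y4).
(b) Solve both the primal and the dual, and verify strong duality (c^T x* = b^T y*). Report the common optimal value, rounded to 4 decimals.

The standard primal-dual pair for 'max c^T x s.t. A x <= b, x >= 0' is:
  Dual:  min b^T y  s.t.  A^T y >= c,  y >= 0.

So the dual LP is:
  minimize  4y1 + 9y2 + 11y3 + 27y4
  subject to:
    y1 + 3y3 + y4 >= 5
    y2 + 3y3 + 3y4 >= 4
    y1, y2, y3, y4 >= 0

Solving the primal: x* = (3.6667, 0).
  primal value c^T x* = 18.3333.
Solving the dual: y* = (0, 0, 1.6667, 0).
  dual value b^T y* = 18.3333.
Strong duality: c^T x* = b^T y*. Confirmed.

18.3333


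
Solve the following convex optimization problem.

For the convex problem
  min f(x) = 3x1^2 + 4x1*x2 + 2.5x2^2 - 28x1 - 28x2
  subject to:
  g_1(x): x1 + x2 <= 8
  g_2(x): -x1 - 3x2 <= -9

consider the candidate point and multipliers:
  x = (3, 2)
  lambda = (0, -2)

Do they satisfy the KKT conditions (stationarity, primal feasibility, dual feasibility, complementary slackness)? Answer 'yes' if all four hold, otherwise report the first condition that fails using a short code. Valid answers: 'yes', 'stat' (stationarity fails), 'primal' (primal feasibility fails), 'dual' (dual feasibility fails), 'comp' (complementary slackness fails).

Gradient of f: grad f(x) = Q x + c = (-2, -6)
Constraint values g_i(x) = a_i^T x - b_i:
  g_1((3, 2)) = -3
  g_2((3, 2)) = 0
Stationarity residual: grad f(x) + sum_i lambda_i a_i = (0, 0)
  -> stationarity OK
Primal feasibility (all g_i <= 0): OK
Dual feasibility (all lambda_i >= 0): FAILS
Complementary slackness (lambda_i * g_i(x) = 0 for all i): OK

Verdict: the first failing condition is dual_feasibility -> dual.

dual


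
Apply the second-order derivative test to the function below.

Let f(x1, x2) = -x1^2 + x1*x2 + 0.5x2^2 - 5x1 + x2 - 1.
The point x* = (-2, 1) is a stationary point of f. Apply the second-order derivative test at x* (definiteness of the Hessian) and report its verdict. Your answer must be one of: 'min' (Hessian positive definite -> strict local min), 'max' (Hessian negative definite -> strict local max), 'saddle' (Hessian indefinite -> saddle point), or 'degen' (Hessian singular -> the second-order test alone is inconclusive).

Compute the Hessian H = grad^2 f:
  H = [[-2, 1], [1, 1]]
Verify stationarity: grad f(x*) = H x* + g = (0, 0).
Eigenvalues of H: -2.3028, 1.3028.
Eigenvalues have mixed signs, so H is indefinite -> x* is a saddle point.

saddle


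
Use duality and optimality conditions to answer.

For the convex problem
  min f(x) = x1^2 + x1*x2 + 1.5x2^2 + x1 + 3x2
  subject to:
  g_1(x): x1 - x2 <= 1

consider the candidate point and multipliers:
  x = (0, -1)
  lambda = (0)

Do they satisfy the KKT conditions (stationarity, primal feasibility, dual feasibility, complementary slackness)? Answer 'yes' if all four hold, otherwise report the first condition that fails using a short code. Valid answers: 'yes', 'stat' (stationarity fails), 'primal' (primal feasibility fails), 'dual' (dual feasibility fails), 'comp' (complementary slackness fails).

Gradient of f: grad f(x) = Q x + c = (0, 0)
Constraint values g_i(x) = a_i^T x - b_i:
  g_1((0, -1)) = 0
Stationarity residual: grad f(x) + sum_i lambda_i a_i = (0, 0)
  -> stationarity OK
Primal feasibility (all g_i <= 0): OK
Dual feasibility (all lambda_i >= 0): OK
Complementary slackness (lambda_i * g_i(x) = 0 for all i): OK

Verdict: yes, KKT holds.

yes


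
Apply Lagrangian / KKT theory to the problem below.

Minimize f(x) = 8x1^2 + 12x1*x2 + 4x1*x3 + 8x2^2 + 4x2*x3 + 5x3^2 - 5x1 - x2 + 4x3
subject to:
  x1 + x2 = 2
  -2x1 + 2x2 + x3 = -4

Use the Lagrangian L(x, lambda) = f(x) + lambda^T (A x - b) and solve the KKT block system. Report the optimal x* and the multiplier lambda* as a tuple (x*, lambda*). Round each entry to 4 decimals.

Form the Lagrangian:
  L(x, lambda) = (1/2) x^T Q x + c^T x + lambda^T (A x - b)
Stationarity (grad_x L = 0): Q x + c + A^T lambda = 0.
Primal feasibility: A x = b.

This gives the KKT block system:
  [ Q   A^T ] [ x     ]   [-c ]
  [ A    0  ] [ lambda ] = [ b ]

Solving the linear system:
  x*      = (1.6905, 0.3095, -1.2381)
  lambda* = (-20.0476, 0.381)
  f(x*)   = 13.9524

x* = (1.6905, 0.3095, -1.2381), lambda* = (-20.0476, 0.381)


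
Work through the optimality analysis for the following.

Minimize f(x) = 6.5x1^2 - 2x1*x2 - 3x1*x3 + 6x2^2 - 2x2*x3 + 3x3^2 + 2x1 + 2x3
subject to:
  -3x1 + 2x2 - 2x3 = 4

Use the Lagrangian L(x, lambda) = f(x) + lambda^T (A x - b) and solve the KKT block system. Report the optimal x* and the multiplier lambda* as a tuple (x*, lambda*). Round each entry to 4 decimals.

Form the Lagrangian:
  L(x, lambda) = (1/2) x^T Q x + c^T x + lambda^T (A x - b)
Stationarity (grad_x L = 0): Q x + c + A^T lambda = 0.
Primal feasibility: A x = b.

This gives the KKT block system:
  [ Q   A^T ] [ x     ]   [-c ]
  [ A    0  ] [ lambda ] = [ b ]

Solving the linear system:
  x*      = (-0.6809, -0.1064, -1.0851)
  lambda* = (-1.1277)
  f(x*)   = 0.4894

x* = (-0.6809, -0.1064, -1.0851), lambda* = (-1.1277)


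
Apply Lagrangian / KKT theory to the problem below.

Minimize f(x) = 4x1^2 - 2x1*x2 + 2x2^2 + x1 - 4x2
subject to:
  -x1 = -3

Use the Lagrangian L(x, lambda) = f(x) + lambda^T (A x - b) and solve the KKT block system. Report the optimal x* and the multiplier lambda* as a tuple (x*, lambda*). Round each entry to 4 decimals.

Form the Lagrangian:
  L(x, lambda) = (1/2) x^T Q x + c^T x + lambda^T (A x - b)
Stationarity (grad_x L = 0): Q x + c + A^T lambda = 0.
Primal feasibility: A x = b.

This gives the KKT block system:
  [ Q   A^T ] [ x     ]   [-c ]
  [ A    0  ] [ lambda ] = [ b ]

Solving the linear system:
  x*      = (3, 2.5)
  lambda* = (20)
  f(x*)   = 26.5

x* = (3, 2.5), lambda* = (20)


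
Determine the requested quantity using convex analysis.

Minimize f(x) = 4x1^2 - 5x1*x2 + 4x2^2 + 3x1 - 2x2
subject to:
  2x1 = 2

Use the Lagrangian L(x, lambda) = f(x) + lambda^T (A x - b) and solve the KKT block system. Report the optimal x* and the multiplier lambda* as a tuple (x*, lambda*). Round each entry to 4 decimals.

Form the Lagrangian:
  L(x, lambda) = (1/2) x^T Q x + c^T x + lambda^T (A x - b)
Stationarity (grad_x L = 0): Q x + c + A^T lambda = 0.
Primal feasibility: A x = b.

This gives the KKT block system:
  [ Q   A^T ] [ x     ]   [-c ]
  [ A    0  ] [ lambda ] = [ b ]

Solving the linear system:
  x*      = (1, 0.875)
  lambda* = (-3.3125)
  f(x*)   = 3.9375

x* = (1, 0.875), lambda* = (-3.3125)


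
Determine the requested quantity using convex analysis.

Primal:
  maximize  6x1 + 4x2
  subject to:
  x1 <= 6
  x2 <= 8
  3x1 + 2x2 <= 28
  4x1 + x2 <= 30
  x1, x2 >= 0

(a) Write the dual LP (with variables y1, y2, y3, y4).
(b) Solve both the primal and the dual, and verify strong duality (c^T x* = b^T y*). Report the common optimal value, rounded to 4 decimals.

The standard primal-dual pair for 'max c^T x s.t. A x <= b, x >= 0' is:
  Dual:  min b^T y  s.t.  A^T y >= c,  y >= 0.

So the dual LP is:
  minimize  6y1 + 8y2 + 28y3 + 30y4
  subject to:
    y1 + 3y3 + 4y4 >= 6
    y2 + 2y3 + y4 >= 4
    y1, y2, y3, y4 >= 0

Solving the primal: x* = (6, 5).
  primal value c^T x* = 56.
Solving the dual: y* = (0, 0, 2, 0).
  dual value b^T y* = 56.
Strong duality: c^T x* = b^T y*. Confirmed.

56


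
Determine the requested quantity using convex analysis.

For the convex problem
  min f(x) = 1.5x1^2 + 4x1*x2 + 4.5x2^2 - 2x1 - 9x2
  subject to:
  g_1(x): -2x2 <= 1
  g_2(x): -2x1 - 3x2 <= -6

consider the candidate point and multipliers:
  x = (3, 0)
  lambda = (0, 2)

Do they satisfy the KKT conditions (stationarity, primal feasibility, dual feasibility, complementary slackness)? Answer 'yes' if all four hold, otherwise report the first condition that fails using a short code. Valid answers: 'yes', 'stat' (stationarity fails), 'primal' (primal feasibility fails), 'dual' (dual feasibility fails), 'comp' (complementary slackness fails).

Gradient of f: grad f(x) = Q x + c = (7, 3)
Constraint values g_i(x) = a_i^T x - b_i:
  g_1((3, 0)) = -1
  g_2((3, 0)) = 0
Stationarity residual: grad f(x) + sum_i lambda_i a_i = (3, -3)
  -> stationarity FAILS
Primal feasibility (all g_i <= 0): OK
Dual feasibility (all lambda_i >= 0): OK
Complementary slackness (lambda_i * g_i(x) = 0 for all i): OK

Verdict: the first failing condition is stationarity -> stat.

stat


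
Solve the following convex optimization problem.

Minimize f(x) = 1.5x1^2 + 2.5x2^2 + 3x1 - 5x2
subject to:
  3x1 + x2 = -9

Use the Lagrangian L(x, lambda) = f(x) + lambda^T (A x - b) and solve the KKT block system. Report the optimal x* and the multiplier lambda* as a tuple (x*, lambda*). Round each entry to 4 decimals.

Form the Lagrangian:
  L(x, lambda) = (1/2) x^T Q x + c^T x + lambda^T (A x - b)
Stationarity (grad_x L = 0): Q x + c + A^T lambda = 0.
Primal feasibility: A x = b.

This gives the KKT block system:
  [ Q   A^T ] [ x     ]   [-c ]
  [ A    0  ] [ lambda ] = [ b ]

Solving the linear system:
  x*      = (-3.1875, 0.5625)
  lambda* = (2.1875)
  f(x*)   = 3.6562

x* = (-3.1875, 0.5625), lambda* = (2.1875)


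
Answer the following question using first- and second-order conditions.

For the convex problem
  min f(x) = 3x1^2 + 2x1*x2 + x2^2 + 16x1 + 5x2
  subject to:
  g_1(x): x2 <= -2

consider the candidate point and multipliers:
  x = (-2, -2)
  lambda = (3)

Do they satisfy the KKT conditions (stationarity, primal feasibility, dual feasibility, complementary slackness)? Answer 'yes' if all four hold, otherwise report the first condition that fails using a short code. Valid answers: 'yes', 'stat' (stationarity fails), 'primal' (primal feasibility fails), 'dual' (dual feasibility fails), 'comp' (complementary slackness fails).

Gradient of f: grad f(x) = Q x + c = (0, -3)
Constraint values g_i(x) = a_i^T x - b_i:
  g_1((-2, -2)) = 0
Stationarity residual: grad f(x) + sum_i lambda_i a_i = (0, 0)
  -> stationarity OK
Primal feasibility (all g_i <= 0): OK
Dual feasibility (all lambda_i >= 0): OK
Complementary slackness (lambda_i * g_i(x) = 0 for all i): OK

Verdict: yes, KKT holds.

yes


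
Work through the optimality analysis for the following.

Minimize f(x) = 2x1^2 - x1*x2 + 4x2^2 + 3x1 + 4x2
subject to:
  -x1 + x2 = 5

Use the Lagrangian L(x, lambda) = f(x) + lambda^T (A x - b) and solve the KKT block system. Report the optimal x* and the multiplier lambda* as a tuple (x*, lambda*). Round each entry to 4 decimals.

Form the Lagrangian:
  L(x, lambda) = (1/2) x^T Q x + c^T x + lambda^T (A x - b)
Stationarity (grad_x L = 0): Q x + c + A^T lambda = 0.
Primal feasibility: A x = b.

This gives the KKT block system:
  [ Q   A^T ] [ x     ]   [-c ]
  [ A    0  ] [ lambda ] = [ b ]

Solving the linear system:
  x*      = (-4.2, 0.8)
  lambda* = (-14.6)
  f(x*)   = 31.8

x* = (-4.2, 0.8), lambda* = (-14.6)


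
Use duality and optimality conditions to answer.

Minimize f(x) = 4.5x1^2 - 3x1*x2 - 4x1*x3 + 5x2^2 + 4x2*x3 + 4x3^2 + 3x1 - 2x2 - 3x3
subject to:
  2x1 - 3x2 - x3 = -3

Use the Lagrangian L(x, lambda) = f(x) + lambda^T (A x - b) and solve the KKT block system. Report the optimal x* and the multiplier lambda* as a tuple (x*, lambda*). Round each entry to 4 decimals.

Form the Lagrangian:
  L(x, lambda) = (1/2) x^T Q x + c^T x + lambda^T (A x - b)
Stationarity (grad_x L = 0): Q x + c + A^T lambda = 0.
Primal feasibility: A x = b.

This gives the KKT block system:
  [ Q   A^T ] [ x     ]   [-c ]
  [ A    0  ] [ lambda ] = [ b ]

Solving the linear system:
  x*      = (-0.5542, 0.6176, 0.0389)
  lambda* = (1.998)
  f(x*)   = 1.4898

x* = (-0.5542, 0.6176, 0.0389), lambda* = (1.998)


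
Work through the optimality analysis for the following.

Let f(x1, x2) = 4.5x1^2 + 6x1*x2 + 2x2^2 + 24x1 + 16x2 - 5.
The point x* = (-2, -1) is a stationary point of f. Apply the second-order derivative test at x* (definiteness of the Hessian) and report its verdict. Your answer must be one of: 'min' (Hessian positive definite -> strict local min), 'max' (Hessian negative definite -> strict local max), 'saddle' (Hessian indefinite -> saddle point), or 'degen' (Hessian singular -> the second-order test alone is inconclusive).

Compute the Hessian H = grad^2 f:
  H = [[9, 6], [6, 4]]
Verify stationarity: grad f(x*) = H x* + g = (0, 0).
Eigenvalues of H: 0, 13.
H has a zero eigenvalue (singular; positive semidefinite but not definite), so H is neither positive definite, negative definite, nor indefinite. The second-order test alone is inconclusive -> degen.
(Indeed, f is constant along the null direction of H through x*, so x* is not a strict local extremum.)

degen


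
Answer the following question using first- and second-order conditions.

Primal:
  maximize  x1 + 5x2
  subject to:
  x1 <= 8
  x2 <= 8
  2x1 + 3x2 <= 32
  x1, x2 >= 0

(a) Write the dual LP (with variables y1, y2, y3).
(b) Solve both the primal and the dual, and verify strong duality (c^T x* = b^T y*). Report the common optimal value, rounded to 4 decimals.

The standard primal-dual pair for 'max c^T x s.t. A x <= b, x >= 0' is:
  Dual:  min b^T y  s.t.  A^T y >= c,  y >= 0.

So the dual LP is:
  minimize  8y1 + 8y2 + 32y3
  subject to:
    y1 + 2y3 >= 1
    y2 + 3y3 >= 5
    y1, y2, y3 >= 0

Solving the primal: x* = (4, 8).
  primal value c^T x* = 44.
Solving the dual: y* = (0, 3.5, 0.5).
  dual value b^T y* = 44.
Strong duality: c^T x* = b^T y*. Confirmed.

44


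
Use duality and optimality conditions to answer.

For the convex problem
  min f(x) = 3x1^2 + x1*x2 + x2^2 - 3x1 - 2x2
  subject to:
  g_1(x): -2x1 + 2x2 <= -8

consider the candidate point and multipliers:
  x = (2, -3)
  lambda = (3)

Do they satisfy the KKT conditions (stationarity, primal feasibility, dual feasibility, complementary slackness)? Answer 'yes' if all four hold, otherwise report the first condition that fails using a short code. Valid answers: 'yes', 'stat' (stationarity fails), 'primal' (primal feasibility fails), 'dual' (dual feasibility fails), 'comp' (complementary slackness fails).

Gradient of f: grad f(x) = Q x + c = (6, -6)
Constraint values g_i(x) = a_i^T x - b_i:
  g_1((2, -3)) = -2
Stationarity residual: grad f(x) + sum_i lambda_i a_i = (0, 0)
  -> stationarity OK
Primal feasibility (all g_i <= 0): OK
Dual feasibility (all lambda_i >= 0): OK
Complementary slackness (lambda_i * g_i(x) = 0 for all i): FAILS

Verdict: the first failing condition is complementary_slackness -> comp.

comp


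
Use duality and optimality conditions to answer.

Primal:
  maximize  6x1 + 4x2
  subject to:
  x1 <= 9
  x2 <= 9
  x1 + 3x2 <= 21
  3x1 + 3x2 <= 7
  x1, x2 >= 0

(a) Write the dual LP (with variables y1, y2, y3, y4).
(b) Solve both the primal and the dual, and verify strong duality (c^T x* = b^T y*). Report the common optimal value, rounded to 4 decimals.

The standard primal-dual pair for 'max c^T x s.t. A x <= b, x >= 0' is:
  Dual:  min b^T y  s.t.  A^T y >= c,  y >= 0.

So the dual LP is:
  minimize  9y1 + 9y2 + 21y3 + 7y4
  subject to:
    y1 + y3 + 3y4 >= 6
    y2 + 3y3 + 3y4 >= 4
    y1, y2, y3, y4 >= 0

Solving the primal: x* = (2.3333, 0).
  primal value c^T x* = 14.
Solving the dual: y* = (0, 0, 0, 2).
  dual value b^T y* = 14.
Strong duality: c^T x* = b^T y*. Confirmed.

14


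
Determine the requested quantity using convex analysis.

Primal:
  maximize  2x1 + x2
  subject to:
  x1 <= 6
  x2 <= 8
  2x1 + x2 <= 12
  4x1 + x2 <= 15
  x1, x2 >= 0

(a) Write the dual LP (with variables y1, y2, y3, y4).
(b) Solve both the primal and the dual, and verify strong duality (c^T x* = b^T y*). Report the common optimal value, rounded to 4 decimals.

The standard primal-dual pair for 'max c^T x s.t. A x <= b, x >= 0' is:
  Dual:  min b^T y  s.t.  A^T y >= c,  y >= 0.

So the dual LP is:
  minimize  6y1 + 8y2 + 12y3 + 15y4
  subject to:
    y1 + 2y3 + 4y4 >= 2
    y2 + y3 + y4 >= 1
    y1, y2, y3, y4 >= 0

Solving the primal: x* = (1.75, 8).
  primal value c^T x* = 11.5.
Solving the dual: y* = (0, 0.5, 0, 0.5).
  dual value b^T y* = 11.5.
Strong duality: c^T x* = b^T y*. Confirmed.

11.5


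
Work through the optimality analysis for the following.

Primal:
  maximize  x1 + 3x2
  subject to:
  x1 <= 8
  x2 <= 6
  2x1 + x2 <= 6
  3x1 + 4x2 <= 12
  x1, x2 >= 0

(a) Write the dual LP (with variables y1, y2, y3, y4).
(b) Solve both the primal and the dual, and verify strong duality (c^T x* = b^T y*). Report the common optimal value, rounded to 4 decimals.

The standard primal-dual pair for 'max c^T x s.t. A x <= b, x >= 0' is:
  Dual:  min b^T y  s.t.  A^T y >= c,  y >= 0.

So the dual LP is:
  minimize  8y1 + 6y2 + 6y3 + 12y4
  subject to:
    y1 + 2y3 + 3y4 >= 1
    y2 + y3 + 4y4 >= 3
    y1, y2, y3, y4 >= 0

Solving the primal: x* = (0, 3).
  primal value c^T x* = 9.
Solving the dual: y* = (0, 0, 0, 0.75).
  dual value b^T y* = 9.
Strong duality: c^T x* = b^T y*. Confirmed.

9


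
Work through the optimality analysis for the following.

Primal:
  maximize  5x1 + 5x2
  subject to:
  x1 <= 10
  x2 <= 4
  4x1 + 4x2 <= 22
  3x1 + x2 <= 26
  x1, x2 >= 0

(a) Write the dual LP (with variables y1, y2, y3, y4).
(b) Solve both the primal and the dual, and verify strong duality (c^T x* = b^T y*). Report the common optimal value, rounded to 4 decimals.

The standard primal-dual pair for 'max c^T x s.t. A x <= b, x >= 0' is:
  Dual:  min b^T y  s.t.  A^T y >= c,  y >= 0.

So the dual LP is:
  minimize  10y1 + 4y2 + 22y3 + 26y4
  subject to:
    y1 + 4y3 + 3y4 >= 5
    y2 + 4y3 + y4 >= 5
    y1, y2, y3, y4 >= 0

Solving the primal: x* = (5.5, 0).
  primal value c^T x* = 27.5.
Solving the dual: y* = (0, 0, 1.25, 0).
  dual value b^T y* = 27.5.
Strong duality: c^T x* = b^T y*. Confirmed.

27.5


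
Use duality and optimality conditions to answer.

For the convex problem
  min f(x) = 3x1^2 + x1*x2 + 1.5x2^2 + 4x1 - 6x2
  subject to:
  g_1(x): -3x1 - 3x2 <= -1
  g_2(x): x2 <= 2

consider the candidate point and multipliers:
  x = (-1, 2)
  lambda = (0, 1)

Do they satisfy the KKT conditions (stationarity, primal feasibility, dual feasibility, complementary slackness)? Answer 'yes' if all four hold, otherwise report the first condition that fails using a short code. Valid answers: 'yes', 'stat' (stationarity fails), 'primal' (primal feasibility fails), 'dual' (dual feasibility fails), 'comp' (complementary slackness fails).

Gradient of f: grad f(x) = Q x + c = (0, -1)
Constraint values g_i(x) = a_i^T x - b_i:
  g_1((-1, 2)) = -2
  g_2((-1, 2)) = 0
Stationarity residual: grad f(x) + sum_i lambda_i a_i = (0, 0)
  -> stationarity OK
Primal feasibility (all g_i <= 0): OK
Dual feasibility (all lambda_i >= 0): OK
Complementary slackness (lambda_i * g_i(x) = 0 for all i): OK

Verdict: yes, KKT holds.

yes


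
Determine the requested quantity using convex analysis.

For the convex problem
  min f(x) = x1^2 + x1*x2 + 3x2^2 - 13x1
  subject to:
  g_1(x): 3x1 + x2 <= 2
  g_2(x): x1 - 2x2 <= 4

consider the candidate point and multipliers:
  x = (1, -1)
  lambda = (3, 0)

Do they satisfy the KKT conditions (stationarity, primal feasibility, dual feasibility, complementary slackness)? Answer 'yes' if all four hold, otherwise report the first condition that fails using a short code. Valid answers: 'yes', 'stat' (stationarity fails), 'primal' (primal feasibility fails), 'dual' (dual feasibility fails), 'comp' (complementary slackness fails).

Gradient of f: grad f(x) = Q x + c = (-12, -5)
Constraint values g_i(x) = a_i^T x - b_i:
  g_1((1, -1)) = 0
  g_2((1, -1)) = -1
Stationarity residual: grad f(x) + sum_i lambda_i a_i = (-3, -2)
  -> stationarity FAILS
Primal feasibility (all g_i <= 0): OK
Dual feasibility (all lambda_i >= 0): OK
Complementary slackness (lambda_i * g_i(x) = 0 for all i): OK

Verdict: the first failing condition is stationarity -> stat.

stat


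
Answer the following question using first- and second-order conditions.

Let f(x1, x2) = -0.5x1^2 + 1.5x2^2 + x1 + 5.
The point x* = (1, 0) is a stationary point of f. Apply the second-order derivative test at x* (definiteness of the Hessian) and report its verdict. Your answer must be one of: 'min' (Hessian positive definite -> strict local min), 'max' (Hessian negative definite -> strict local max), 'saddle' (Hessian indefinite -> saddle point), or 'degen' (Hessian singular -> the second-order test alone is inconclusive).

Compute the Hessian H = grad^2 f:
  H = [[-1, 0], [0, 3]]
Verify stationarity: grad f(x*) = H x* + g = (0, 0).
Eigenvalues of H: -1, 3.
Eigenvalues have mixed signs, so H is indefinite -> x* is a saddle point.

saddle


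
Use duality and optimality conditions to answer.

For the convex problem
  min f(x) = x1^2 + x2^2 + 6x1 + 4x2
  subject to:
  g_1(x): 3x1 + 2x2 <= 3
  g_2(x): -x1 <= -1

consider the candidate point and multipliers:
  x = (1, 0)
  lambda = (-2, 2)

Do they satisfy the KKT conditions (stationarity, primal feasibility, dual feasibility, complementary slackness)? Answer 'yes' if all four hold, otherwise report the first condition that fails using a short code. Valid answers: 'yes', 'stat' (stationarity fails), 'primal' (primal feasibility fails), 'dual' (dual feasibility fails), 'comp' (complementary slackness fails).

Gradient of f: grad f(x) = Q x + c = (8, 4)
Constraint values g_i(x) = a_i^T x - b_i:
  g_1((1, 0)) = 0
  g_2((1, 0)) = 0
Stationarity residual: grad f(x) + sum_i lambda_i a_i = (0, 0)
  -> stationarity OK
Primal feasibility (all g_i <= 0): OK
Dual feasibility (all lambda_i >= 0): FAILS
Complementary slackness (lambda_i * g_i(x) = 0 for all i): OK

Verdict: the first failing condition is dual_feasibility -> dual.

dual


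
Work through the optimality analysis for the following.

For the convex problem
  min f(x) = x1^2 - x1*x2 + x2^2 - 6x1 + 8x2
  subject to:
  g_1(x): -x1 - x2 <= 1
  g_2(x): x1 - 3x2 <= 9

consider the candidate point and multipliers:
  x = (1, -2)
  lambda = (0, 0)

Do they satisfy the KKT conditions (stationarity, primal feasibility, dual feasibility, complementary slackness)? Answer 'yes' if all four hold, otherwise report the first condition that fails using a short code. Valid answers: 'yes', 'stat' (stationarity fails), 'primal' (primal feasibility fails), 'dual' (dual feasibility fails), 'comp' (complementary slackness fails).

Gradient of f: grad f(x) = Q x + c = (-2, 3)
Constraint values g_i(x) = a_i^T x - b_i:
  g_1((1, -2)) = 0
  g_2((1, -2)) = -2
Stationarity residual: grad f(x) + sum_i lambda_i a_i = (-2, 3)
  -> stationarity FAILS
Primal feasibility (all g_i <= 0): OK
Dual feasibility (all lambda_i >= 0): OK
Complementary slackness (lambda_i * g_i(x) = 0 for all i): OK

Verdict: the first failing condition is stationarity -> stat.

stat


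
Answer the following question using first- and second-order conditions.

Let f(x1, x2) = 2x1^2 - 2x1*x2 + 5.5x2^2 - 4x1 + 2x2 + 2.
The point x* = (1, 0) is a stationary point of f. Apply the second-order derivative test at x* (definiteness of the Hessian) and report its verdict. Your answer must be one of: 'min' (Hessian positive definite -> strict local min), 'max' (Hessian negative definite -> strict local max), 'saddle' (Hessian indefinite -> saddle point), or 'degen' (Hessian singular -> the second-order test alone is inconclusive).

Compute the Hessian H = grad^2 f:
  H = [[4, -2], [-2, 11]]
Verify stationarity: grad f(x*) = H x* + g = (0, 0).
Eigenvalues of H: 3.4689, 11.5311.
Both eigenvalues > 0, so H is positive definite -> x* is a strict local min.

min


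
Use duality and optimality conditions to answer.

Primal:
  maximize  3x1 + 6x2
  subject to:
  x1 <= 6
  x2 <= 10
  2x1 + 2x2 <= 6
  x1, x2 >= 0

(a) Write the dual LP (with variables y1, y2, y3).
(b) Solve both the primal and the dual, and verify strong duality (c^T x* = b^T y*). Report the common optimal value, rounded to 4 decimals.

The standard primal-dual pair for 'max c^T x s.t. A x <= b, x >= 0' is:
  Dual:  min b^T y  s.t.  A^T y >= c,  y >= 0.

So the dual LP is:
  minimize  6y1 + 10y2 + 6y3
  subject to:
    y1 + 2y3 >= 3
    y2 + 2y3 >= 6
    y1, y2, y3 >= 0

Solving the primal: x* = (0, 3).
  primal value c^T x* = 18.
Solving the dual: y* = (0, 0, 3).
  dual value b^T y* = 18.
Strong duality: c^T x* = b^T y*. Confirmed.

18


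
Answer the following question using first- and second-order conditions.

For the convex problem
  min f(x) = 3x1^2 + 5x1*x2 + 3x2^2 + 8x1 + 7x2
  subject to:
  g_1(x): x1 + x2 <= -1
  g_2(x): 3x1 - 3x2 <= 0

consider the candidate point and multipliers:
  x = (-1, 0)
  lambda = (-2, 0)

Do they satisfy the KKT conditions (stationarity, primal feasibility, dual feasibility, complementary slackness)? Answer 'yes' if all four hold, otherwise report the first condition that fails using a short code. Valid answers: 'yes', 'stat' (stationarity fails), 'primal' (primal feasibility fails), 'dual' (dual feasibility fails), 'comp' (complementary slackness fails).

Gradient of f: grad f(x) = Q x + c = (2, 2)
Constraint values g_i(x) = a_i^T x - b_i:
  g_1((-1, 0)) = 0
  g_2((-1, 0)) = -3
Stationarity residual: grad f(x) + sum_i lambda_i a_i = (0, 0)
  -> stationarity OK
Primal feasibility (all g_i <= 0): OK
Dual feasibility (all lambda_i >= 0): FAILS
Complementary slackness (lambda_i * g_i(x) = 0 for all i): OK

Verdict: the first failing condition is dual_feasibility -> dual.

dual


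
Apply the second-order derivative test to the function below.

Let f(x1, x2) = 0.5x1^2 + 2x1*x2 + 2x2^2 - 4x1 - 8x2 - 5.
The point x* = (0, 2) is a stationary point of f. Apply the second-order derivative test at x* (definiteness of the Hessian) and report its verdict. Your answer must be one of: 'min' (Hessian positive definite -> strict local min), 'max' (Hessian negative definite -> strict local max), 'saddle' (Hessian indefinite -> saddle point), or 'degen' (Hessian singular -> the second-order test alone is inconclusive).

Compute the Hessian H = grad^2 f:
  H = [[1, 2], [2, 4]]
Verify stationarity: grad f(x*) = H x* + g = (0, 0).
Eigenvalues of H: 0, 5.
H has a zero eigenvalue (singular; positive semidefinite but not definite), so H is neither positive definite, negative definite, nor indefinite. The second-order test alone is inconclusive -> degen.
(Indeed, f is constant along the null direction of H through x*, so x* is not a strict local extremum.)

degen


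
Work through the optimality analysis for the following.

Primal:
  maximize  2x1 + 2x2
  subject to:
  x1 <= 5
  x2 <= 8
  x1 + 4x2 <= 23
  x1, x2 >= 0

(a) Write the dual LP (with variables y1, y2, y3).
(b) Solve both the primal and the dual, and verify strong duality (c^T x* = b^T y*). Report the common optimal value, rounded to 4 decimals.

The standard primal-dual pair for 'max c^T x s.t. A x <= b, x >= 0' is:
  Dual:  min b^T y  s.t.  A^T y >= c,  y >= 0.

So the dual LP is:
  minimize  5y1 + 8y2 + 23y3
  subject to:
    y1 + y3 >= 2
    y2 + 4y3 >= 2
    y1, y2, y3 >= 0

Solving the primal: x* = (5, 4.5).
  primal value c^T x* = 19.
Solving the dual: y* = (1.5, 0, 0.5).
  dual value b^T y* = 19.
Strong duality: c^T x* = b^T y*. Confirmed.

19


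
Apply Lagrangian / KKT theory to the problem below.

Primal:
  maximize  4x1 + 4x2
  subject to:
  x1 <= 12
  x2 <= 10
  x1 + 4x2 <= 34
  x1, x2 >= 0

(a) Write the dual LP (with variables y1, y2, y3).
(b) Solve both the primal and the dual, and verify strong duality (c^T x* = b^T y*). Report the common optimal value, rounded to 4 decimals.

The standard primal-dual pair for 'max c^T x s.t. A x <= b, x >= 0' is:
  Dual:  min b^T y  s.t.  A^T y >= c,  y >= 0.

So the dual LP is:
  minimize  12y1 + 10y2 + 34y3
  subject to:
    y1 + y3 >= 4
    y2 + 4y3 >= 4
    y1, y2, y3 >= 0

Solving the primal: x* = (12, 5.5).
  primal value c^T x* = 70.
Solving the dual: y* = (3, 0, 1).
  dual value b^T y* = 70.
Strong duality: c^T x* = b^T y*. Confirmed.

70


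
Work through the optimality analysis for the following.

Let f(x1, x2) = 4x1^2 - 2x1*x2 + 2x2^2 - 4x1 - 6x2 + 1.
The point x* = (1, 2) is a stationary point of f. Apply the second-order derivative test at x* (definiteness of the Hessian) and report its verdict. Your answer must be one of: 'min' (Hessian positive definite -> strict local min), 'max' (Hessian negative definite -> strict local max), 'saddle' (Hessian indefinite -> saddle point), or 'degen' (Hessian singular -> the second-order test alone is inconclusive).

Compute the Hessian H = grad^2 f:
  H = [[8, -2], [-2, 4]]
Verify stationarity: grad f(x*) = H x* + g = (0, 0).
Eigenvalues of H: 3.1716, 8.8284.
Both eigenvalues > 0, so H is positive definite -> x* is a strict local min.

min


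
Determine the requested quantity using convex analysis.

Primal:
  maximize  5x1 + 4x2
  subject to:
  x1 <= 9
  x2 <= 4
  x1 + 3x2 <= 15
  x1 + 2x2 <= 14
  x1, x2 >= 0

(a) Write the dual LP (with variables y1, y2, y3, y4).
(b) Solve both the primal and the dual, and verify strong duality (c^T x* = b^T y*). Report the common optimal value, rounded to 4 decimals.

The standard primal-dual pair for 'max c^T x s.t. A x <= b, x >= 0' is:
  Dual:  min b^T y  s.t.  A^T y >= c,  y >= 0.

So the dual LP is:
  minimize  9y1 + 4y2 + 15y3 + 14y4
  subject to:
    y1 + y3 + y4 >= 5
    y2 + 3y3 + 2y4 >= 4
    y1, y2, y3, y4 >= 0

Solving the primal: x* = (9, 2).
  primal value c^T x* = 53.
Solving the dual: y* = (3.6667, 0, 1.3333, 0).
  dual value b^T y* = 53.
Strong duality: c^T x* = b^T y*. Confirmed.

53


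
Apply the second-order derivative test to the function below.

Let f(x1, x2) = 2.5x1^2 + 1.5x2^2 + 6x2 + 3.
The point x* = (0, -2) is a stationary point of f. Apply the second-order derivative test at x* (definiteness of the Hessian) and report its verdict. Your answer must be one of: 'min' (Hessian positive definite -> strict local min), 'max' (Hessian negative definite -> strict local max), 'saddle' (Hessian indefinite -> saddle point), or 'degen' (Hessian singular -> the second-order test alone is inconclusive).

Compute the Hessian H = grad^2 f:
  H = [[5, 0], [0, 3]]
Verify stationarity: grad f(x*) = H x* + g = (0, 0).
Eigenvalues of H: 3, 5.
Both eigenvalues > 0, so H is positive definite -> x* is a strict local min.

min


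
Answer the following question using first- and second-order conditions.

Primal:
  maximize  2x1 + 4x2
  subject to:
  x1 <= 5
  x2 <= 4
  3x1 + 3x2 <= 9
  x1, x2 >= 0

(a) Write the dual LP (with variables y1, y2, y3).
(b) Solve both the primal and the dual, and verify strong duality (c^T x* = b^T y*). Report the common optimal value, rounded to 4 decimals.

The standard primal-dual pair for 'max c^T x s.t. A x <= b, x >= 0' is:
  Dual:  min b^T y  s.t.  A^T y >= c,  y >= 0.

So the dual LP is:
  minimize  5y1 + 4y2 + 9y3
  subject to:
    y1 + 3y3 >= 2
    y2 + 3y3 >= 4
    y1, y2, y3 >= 0

Solving the primal: x* = (0, 3).
  primal value c^T x* = 12.
Solving the dual: y* = (0, 0, 1.3333).
  dual value b^T y* = 12.
Strong duality: c^T x* = b^T y*. Confirmed.

12


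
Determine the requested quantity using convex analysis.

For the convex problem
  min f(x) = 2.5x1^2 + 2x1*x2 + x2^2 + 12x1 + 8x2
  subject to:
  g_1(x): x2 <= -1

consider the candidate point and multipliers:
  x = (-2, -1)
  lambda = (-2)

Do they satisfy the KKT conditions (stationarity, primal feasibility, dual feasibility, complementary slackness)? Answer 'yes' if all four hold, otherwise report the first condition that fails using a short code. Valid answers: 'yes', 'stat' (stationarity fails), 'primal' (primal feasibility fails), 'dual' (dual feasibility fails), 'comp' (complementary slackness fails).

Gradient of f: grad f(x) = Q x + c = (0, 2)
Constraint values g_i(x) = a_i^T x - b_i:
  g_1((-2, -1)) = 0
Stationarity residual: grad f(x) + sum_i lambda_i a_i = (0, 0)
  -> stationarity OK
Primal feasibility (all g_i <= 0): OK
Dual feasibility (all lambda_i >= 0): FAILS
Complementary slackness (lambda_i * g_i(x) = 0 for all i): OK

Verdict: the first failing condition is dual_feasibility -> dual.

dual


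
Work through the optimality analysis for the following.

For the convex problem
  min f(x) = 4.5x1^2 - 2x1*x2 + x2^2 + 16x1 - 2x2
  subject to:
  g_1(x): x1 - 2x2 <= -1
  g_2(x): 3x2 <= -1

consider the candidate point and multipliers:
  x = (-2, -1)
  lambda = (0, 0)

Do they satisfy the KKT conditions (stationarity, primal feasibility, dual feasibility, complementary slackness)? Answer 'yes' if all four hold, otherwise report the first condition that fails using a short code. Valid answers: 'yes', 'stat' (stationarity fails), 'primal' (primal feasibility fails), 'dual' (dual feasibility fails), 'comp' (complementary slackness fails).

Gradient of f: grad f(x) = Q x + c = (0, 0)
Constraint values g_i(x) = a_i^T x - b_i:
  g_1((-2, -1)) = 1
  g_2((-2, -1)) = -2
Stationarity residual: grad f(x) + sum_i lambda_i a_i = (0, 0)
  -> stationarity OK
Primal feasibility (all g_i <= 0): FAILS
Dual feasibility (all lambda_i >= 0): OK
Complementary slackness (lambda_i * g_i(x) = 0 for all i): OK

Verdict: the first failing condition is primal_feasibility -> primal.

primal


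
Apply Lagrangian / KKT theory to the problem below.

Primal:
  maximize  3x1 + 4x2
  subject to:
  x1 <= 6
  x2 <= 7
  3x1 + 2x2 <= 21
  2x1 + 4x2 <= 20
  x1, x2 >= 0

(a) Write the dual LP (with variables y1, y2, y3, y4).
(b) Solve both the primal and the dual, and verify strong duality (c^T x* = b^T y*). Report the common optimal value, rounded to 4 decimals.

The standard primal-dual pair for 'max c^T x s.t. A x <= b, x >= 0' is:
  Dual:  min b^T y  s.t.  A^T y >= c,  y >= 0.

So the dual LP is:
  minimize  6y1 + 7y2 + 21y3 + 20y4
  subject to:
    y1 + 3y3 + 2y4 >= 3
    y2 + 2y3 + 4y4 >= 4
    y1, y2, y3, y4 >= 0

Solving the primal: x* = (5.5, 2.25).
  primal value c^T x* = 25.5.
Solving the dual: y* = (0, 0, 0.5, 0.75).
  dual value b^T y* = 25.5.
Strong duality: c^T x* = b^T y*. Confirmed.

25.5


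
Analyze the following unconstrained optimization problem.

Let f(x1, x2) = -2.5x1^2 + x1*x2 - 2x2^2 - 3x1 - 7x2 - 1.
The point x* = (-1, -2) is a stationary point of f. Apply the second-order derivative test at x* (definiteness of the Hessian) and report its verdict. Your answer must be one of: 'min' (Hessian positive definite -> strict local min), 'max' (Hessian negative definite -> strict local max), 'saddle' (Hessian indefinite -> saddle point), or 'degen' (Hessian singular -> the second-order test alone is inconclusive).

Compute the Hessian H = grad^2 f:
  H = [[-5, 1], [1, -4]]
Verify stationarity: grad f(x*) = H x* + g = (0, 0).
Eigenvalues of H: -5.618, -3.382.
Both eigenvalues < 0, so H is negative definite -> x* is a strict local max.

max


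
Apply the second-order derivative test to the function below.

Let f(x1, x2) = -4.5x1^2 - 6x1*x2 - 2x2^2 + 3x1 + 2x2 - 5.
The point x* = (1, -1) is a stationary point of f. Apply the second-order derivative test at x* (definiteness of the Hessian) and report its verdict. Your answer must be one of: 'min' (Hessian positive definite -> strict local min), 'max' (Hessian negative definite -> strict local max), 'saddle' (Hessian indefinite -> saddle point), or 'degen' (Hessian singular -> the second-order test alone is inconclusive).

Compute the Hessian H = grad^2 f:
  H = [[-9, -6], [-6, -4]]
Verify stationarity: grad f(x*) = H x* + g = (0, 0).
Eigenvalues of H: -13, 0.
H has a zero eigenvalue (singular; negative semidefinite but not definite), so H is neither positive definite, negative definite, nor indefinite. The second-order test alone is inconclusive -> degen.
(Indeed, f is constant along the null direction of H through x*, so x* is not a strict local extremum.)

degen


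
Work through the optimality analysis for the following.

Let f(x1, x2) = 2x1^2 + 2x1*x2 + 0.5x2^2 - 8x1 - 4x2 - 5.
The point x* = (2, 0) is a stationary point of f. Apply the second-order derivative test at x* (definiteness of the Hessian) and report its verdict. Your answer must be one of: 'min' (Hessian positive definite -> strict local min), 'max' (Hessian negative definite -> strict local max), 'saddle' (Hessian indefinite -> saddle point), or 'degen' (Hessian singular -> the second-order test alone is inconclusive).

Compute the Hessian H = grad^2 f:
  H = [[4, 2], [2, 1]]
Verify stationarity: grad f(x*) = H x* + g = (0, 0).
Eigenvalues of H: 0, 5.
H has a zero eigenvalue (singular; positive semidefinite but not definite), so H is neither positive definite, negative definite, nor indefinite. The second-order test alone is inconclusive -> degen.
(Indeed, f is constant along the null direction of H through x*, so x* is not a strict local extremum.)

degen


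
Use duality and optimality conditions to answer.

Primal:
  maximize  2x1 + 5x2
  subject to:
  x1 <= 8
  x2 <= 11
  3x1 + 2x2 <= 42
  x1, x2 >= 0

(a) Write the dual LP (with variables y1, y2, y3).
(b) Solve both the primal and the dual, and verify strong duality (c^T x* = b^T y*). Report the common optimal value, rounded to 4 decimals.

The standard primal-dual pair for 'max c^T x s.t. A x <= b, x >= 0' is:
  Dual:  min b^T y  s.t.  A^T y >= c,  y >= 0.

So the dual LP is:
  minimize  8y1 + 11y2 + 42y3
  subject to:
    y1 + 3y3 >= 2
    y2 + 2y3 >= 5
    y1, y2, y3 >= 0

Solving the primal: x* = (6.6667, 11).
  primal value c^T x* = 68.3333.
Solving the dual: y* = (0, 3.6667, 0.6667).
  dual value b^T y* = 68.3333.
Strong duality: c^T x* = b^T y*. Confirmed.

68.3333


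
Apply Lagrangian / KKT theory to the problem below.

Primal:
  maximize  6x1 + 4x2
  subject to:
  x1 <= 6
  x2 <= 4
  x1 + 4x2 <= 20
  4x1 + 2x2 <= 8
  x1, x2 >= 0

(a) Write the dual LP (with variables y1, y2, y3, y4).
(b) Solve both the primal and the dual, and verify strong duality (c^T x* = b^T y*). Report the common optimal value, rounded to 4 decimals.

The standard primal-dual pair for 'max c^T x s.t. A x <= b, x >= 0' is:
  Dual:  min b^T y  s.t.  A^T y >= c,  y >= 0.

So the dual LP is:
  minimize  6y1 + 4y2 + 20y3 + 8y4
  subject to:
    y1 + y3 + 4y4 >= 6
    y2 + 4y3 + 2y4 >= 4
    y1, y2, y3, y4 >= 0

Solving the primal: x* = (0, 4).
  primal value c^T x* = 16.
Solving the dual: y* = (0, 1, 0, 1.5).
  dual value b^T y* = 16.
Strong duality: c^T x* = b^T y*. Confirmed.

16
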